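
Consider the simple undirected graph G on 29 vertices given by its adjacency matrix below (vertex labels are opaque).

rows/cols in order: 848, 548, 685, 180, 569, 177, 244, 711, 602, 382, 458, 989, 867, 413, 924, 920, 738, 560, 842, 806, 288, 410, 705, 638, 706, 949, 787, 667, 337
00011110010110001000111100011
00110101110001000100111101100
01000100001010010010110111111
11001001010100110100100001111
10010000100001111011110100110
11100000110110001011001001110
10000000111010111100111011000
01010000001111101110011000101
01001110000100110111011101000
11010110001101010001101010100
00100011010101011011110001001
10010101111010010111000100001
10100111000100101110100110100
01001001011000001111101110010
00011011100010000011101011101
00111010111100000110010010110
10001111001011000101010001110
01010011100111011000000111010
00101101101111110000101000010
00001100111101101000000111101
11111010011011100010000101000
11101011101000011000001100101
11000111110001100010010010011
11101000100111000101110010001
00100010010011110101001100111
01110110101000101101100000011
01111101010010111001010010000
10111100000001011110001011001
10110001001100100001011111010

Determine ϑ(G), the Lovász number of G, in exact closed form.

sqrt(29)

N(738) = {848, 569, 177, 244, 711, 458, 867, 413, 560, 806, 410, 949, 787, 667}, |N(738)| = 14.
N(706) = {685, 244, 382, 867, 413, 924, 920, 560, 806, 705, 638, 787, 667, 337}, |N(706)| = 14.
deg(288) = 14; N(288) = {848, 548, 685, 180, 569, 244, 382, 458, 867, 413, 924, 842, 638, 949}.
Vertex 413 has 14 neighbors: 548, 569, 711, 382, 458, 738, 560, 842, 806, 288, 705, 638, 706, 667.
Regular of degree 14 on 29 vertices: SR(29,14,6,7) — a Paley graph.
The 3 distinct eigenvalues: [14.0, 2.1926, -3.1926].
λ_max=14, λ_min=-sqrt(29)/2 - 1/2; ϑ = −29·λ_min/(λ_max−λ_min) = sqrt(29).
≈ 5.385165 (to 6 d.p.).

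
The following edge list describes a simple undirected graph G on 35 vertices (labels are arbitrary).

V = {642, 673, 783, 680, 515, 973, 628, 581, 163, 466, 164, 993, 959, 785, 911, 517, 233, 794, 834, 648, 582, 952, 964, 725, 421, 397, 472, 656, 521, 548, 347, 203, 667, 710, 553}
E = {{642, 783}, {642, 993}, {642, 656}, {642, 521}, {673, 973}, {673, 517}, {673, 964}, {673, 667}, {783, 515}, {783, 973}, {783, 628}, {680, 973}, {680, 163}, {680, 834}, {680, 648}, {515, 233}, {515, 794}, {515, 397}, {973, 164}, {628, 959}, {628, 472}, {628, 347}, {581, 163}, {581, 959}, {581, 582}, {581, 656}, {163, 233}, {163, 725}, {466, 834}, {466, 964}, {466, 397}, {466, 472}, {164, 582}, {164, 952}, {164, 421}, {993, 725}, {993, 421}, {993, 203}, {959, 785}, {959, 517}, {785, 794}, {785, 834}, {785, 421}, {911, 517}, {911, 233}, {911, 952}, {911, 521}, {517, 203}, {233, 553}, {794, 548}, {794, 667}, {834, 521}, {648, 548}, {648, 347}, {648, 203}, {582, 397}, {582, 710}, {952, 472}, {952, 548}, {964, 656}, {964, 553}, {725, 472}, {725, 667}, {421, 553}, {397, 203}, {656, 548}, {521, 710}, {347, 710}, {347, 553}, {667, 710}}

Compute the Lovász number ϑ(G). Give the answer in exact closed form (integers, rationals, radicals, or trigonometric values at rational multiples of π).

deg(667) = 4; N(667) = {673, 794, 725, 710}.
Vertex 648 has 4 neighbors: 680, 548, 347, 203.
deg(911) = 4; N(911) = {517, 233, 952, 521}.
deg(794) = 4; N(794) = {515, 785, 548, 667}.
35-vertex 4-regular graph: Kneser-type, 3-subsets of [7].
A has 4 distinct eigenvalues ≈ [4.0, 2.0, -1.0, -3.0].
Lovász: ϑ = −35(-3)/(4+-1*(-3)) = 15.
≈ 15.0000000 (to 7 d.p.).

15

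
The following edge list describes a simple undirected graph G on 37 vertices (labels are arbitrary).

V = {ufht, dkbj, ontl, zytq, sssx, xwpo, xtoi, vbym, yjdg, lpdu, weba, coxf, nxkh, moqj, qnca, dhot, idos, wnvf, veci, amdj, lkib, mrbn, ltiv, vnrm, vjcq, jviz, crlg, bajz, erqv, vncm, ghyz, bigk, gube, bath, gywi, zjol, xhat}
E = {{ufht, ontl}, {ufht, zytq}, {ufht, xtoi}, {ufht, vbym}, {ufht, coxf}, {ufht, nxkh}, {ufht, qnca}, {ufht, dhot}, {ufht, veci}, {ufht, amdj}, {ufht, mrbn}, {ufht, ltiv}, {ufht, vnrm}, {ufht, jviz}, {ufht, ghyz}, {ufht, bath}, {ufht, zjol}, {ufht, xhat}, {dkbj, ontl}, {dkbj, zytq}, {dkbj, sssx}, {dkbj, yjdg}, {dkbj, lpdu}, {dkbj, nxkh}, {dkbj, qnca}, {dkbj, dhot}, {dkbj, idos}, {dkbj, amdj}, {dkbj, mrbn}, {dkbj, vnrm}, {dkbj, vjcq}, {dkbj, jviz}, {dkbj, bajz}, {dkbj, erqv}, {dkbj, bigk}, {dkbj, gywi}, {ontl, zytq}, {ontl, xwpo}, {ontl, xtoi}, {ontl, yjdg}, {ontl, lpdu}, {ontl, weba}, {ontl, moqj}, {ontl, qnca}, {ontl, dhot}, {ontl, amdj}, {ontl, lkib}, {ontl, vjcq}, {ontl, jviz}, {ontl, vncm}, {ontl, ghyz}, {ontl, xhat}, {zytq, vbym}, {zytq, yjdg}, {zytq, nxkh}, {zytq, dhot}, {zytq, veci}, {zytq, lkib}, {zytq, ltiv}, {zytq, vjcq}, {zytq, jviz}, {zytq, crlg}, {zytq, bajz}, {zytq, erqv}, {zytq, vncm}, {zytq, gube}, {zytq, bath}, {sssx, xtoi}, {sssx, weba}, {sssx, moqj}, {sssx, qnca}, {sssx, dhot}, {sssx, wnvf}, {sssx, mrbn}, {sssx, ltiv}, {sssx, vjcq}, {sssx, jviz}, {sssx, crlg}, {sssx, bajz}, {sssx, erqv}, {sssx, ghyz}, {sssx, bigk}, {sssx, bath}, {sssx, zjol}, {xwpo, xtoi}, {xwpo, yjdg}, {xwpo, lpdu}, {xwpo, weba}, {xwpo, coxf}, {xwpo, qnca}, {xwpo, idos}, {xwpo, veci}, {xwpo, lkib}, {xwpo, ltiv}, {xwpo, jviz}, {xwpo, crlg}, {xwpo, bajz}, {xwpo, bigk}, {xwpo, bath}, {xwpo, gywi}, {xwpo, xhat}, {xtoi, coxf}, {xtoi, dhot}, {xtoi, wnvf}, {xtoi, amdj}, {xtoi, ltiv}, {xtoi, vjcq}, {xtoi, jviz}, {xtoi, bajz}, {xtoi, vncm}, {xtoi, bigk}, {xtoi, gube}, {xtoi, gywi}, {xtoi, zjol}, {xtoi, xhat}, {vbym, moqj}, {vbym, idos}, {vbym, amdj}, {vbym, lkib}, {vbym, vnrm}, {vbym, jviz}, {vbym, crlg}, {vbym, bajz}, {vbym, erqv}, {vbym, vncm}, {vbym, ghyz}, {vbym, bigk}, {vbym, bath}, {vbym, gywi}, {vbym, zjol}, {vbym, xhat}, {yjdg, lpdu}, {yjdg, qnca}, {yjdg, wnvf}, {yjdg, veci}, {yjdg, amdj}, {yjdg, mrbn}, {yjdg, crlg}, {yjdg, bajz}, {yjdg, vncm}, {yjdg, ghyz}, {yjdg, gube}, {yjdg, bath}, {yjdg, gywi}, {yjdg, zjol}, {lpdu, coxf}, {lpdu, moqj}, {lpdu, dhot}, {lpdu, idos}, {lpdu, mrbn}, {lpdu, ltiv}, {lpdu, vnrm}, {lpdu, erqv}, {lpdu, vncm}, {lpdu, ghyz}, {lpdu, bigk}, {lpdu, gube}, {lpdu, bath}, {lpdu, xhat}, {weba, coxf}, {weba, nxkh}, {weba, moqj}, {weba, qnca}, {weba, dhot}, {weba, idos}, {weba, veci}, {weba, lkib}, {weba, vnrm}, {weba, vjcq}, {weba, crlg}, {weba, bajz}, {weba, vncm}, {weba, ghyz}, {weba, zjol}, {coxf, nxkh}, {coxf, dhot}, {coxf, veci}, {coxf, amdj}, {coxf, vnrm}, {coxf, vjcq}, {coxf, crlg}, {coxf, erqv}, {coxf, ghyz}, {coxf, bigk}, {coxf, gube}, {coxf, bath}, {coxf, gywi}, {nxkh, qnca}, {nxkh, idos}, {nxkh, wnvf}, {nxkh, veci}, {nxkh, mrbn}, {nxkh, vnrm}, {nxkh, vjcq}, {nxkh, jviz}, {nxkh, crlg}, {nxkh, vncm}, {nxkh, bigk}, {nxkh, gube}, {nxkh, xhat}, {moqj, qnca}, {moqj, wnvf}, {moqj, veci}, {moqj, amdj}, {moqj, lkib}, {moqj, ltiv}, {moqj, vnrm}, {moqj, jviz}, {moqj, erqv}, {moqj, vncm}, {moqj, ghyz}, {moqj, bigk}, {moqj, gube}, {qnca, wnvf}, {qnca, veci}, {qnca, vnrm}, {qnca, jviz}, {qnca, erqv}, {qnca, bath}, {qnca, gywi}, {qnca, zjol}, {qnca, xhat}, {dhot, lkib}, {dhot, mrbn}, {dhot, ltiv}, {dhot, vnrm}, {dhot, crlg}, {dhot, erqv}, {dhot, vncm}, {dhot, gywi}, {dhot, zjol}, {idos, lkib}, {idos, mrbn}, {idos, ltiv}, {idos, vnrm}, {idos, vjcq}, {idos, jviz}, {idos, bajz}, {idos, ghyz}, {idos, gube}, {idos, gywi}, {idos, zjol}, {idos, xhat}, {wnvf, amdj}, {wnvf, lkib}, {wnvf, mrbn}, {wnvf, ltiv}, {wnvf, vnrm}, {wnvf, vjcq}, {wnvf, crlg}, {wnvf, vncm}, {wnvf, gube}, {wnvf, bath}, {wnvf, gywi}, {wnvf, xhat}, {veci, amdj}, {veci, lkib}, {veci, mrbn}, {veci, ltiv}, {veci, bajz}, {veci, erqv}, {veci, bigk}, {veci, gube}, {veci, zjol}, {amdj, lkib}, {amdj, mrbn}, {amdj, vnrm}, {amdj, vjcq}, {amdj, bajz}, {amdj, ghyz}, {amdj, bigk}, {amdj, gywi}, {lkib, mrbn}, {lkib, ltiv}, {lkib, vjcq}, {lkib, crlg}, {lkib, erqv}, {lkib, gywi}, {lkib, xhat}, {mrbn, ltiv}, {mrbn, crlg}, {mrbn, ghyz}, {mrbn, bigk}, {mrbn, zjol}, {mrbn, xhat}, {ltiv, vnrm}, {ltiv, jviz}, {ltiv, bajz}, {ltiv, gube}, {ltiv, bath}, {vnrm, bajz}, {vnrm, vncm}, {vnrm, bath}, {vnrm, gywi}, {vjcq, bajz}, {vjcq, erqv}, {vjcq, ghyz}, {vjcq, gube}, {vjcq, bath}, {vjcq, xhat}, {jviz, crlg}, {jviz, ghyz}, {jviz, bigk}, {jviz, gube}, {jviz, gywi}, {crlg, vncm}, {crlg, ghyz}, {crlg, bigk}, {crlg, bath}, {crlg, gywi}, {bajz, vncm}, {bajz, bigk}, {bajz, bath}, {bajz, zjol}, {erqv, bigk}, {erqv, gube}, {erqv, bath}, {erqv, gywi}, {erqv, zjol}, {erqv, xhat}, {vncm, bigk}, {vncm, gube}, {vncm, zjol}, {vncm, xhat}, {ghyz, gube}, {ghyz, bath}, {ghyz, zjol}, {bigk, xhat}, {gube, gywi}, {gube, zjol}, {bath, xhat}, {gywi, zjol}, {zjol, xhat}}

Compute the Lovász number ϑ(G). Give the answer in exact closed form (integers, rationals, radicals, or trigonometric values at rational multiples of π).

N(dkbj) = {ontl, zytq, sssx, yjdg, lpdu, nxkh, qnca, dhot, idos, amdj, mrbn, vnrm, vjcq, jviz, bajz, erqv, bigk, gywi}, |N(dkbj)| = 18.
N(dhot) = {ufht, dkbj, ontl, zytq, sssx, xtoi, lpdu, weba, coxf, lkib, mrbn, ltiv, vnrm, crlg, erqv, vncm, gywi, zjol}, |N(dhot)| = 18.
deg(ufht) = 18; N(ufht) = {ontl, zytq, xtoi, vbym, coxf, nxkh, qnca, dhot, veci, amdj, mrbn, ltiv, vnrm, jviz, ghyz, bath, zjol, xhat}.
N(ontl) = {ufht, dkbj, zytq, xwpo, xtoi, yjdg, lpdu, weba, moqj, qnca, dhot, amdj, lkib, vjcq, jviz, vncm, ghyz, xhat}, |N(ontl)| = 18.
18-regular, N=37; strongly regular (37,18,8,9).
The 3 distinct eigenvalues: [18.0, 2.54138, -3.54138].
With N=37: ϑ(G) = 37·(-(-sqrt(37)/2 - 1/2))/(18−(-sqrt(37)/2 - 1/2)) = sqrt(37).
= 6.082762530… (decimal).

sqrt(37)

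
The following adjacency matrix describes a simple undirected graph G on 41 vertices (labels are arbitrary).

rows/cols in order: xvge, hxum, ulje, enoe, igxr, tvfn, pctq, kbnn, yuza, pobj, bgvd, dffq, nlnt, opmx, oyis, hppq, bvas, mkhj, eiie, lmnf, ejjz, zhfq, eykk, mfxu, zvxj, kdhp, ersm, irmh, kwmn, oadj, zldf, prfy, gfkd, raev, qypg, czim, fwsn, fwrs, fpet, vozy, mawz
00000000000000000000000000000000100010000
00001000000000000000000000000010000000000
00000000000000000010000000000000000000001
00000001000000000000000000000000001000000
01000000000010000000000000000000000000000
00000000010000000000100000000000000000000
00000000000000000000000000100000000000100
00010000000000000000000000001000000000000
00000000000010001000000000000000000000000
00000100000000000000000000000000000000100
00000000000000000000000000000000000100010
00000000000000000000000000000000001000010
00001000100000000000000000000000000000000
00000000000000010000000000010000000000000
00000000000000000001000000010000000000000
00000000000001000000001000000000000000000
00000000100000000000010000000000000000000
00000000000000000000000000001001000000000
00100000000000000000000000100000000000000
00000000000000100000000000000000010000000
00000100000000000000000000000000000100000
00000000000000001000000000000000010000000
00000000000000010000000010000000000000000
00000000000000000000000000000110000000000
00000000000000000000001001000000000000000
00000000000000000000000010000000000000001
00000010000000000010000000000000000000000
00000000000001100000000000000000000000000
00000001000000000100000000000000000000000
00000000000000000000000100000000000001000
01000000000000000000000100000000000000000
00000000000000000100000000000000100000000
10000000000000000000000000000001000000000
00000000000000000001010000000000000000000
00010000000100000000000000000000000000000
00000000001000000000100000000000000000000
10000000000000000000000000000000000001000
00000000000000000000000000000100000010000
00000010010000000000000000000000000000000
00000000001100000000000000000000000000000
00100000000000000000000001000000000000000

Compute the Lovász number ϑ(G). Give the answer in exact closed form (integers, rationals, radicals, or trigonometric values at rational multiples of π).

Vertex kbnn has 2 neighbors: enoe, kwmn.
N(enoe) = {kbnn, qypg}, |N(enoe)| = 2.
Vertex fwrs has 2 neighbors: oadj, fwsn.
N(hppq) = {opmx, eykk}, |N(hppq)| = 2.
deg(v) = 2 for all v (|V|=41); this is C_{41}, the 41-cycle.
spec(A) ≈ [2.0, 1.976561, 1.906793, 1.792331, 1.635859, 1.441043, 1.212451, 0.95544, 0.676034, 0.380782, 0.076605, -0.229367, -0.529963, -0.818137, -1.087135, -1.330651, -1.542978, -1.719139, -1.855005, -1.947391, -1.994132] (distinct, 6 d.p.).
λ_max=2, λ_min=-2*cos(pi/41); ϑ = −41·λ_min/(λ_max−λ_min) = 41*cos(pi/41)/(cos(pi/41) + 1).
ϑ(G) ≈ 20.469880.
Check 20 ≤ 41*cos(pi/41)/(cos(pi/41) + 1) ≤ 21: both strict.

41*cos(pi/41)/(cos(pi/41) + 1)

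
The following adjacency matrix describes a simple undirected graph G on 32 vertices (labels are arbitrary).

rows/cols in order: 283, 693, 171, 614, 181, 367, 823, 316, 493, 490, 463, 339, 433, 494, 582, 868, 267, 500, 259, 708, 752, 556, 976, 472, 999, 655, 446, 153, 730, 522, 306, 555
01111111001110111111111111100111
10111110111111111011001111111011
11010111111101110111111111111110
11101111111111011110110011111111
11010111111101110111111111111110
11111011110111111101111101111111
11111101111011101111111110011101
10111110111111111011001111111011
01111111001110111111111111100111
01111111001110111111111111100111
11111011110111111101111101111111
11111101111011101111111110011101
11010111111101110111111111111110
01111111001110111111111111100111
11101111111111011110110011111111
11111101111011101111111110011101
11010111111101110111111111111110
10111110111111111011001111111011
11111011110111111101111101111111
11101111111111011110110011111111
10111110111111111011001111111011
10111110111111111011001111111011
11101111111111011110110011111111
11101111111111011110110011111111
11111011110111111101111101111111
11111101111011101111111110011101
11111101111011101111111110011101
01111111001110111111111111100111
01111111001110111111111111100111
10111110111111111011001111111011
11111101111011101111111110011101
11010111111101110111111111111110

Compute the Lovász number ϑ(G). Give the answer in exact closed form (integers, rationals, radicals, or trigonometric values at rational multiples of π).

deg(693) = 26; N(693) = {283, 171, 614, 181, 367, 823, 493, 490, 463, 339, 433, 494, 582, 868, 267, 259, 708, 976, 472, 999, 655, 446, 153, 730, 306, 555}.
deg(306) = 26; N(306) = {283, 693, 171, 614, 181, 367, 316, 493, 490, 463, 433, 494, 582, 267, 500, 259, 708, 752, 556, 976, 472, 999, 153, 730, 522, 555}.
Vertex 267 has 27 neighbors: 283, 693, 614, 367, 823, 316, 493, 490, 463, 339, 494, 582, 868, 500, 259, 708, 752, 556, 976, 472, 999, 655, 446, 153, 730, 522, 306.
Vertex 555 has 27 neighbors: 283, 693, 614, 367, 823, 316, 493, 490, 463, 339, 494, 582, 868, 500, 259, 708, 752, 556, 976, 472, 999, 655, 446, 153, 730, 522, 306.
6 parts of sizes [6, 6, 6, 5, 5, 4]; α(G) = 6 = ϑ (perfect).
Numerically 6.0000.
6 ≤ 6 ≤ 6: collapsed.

6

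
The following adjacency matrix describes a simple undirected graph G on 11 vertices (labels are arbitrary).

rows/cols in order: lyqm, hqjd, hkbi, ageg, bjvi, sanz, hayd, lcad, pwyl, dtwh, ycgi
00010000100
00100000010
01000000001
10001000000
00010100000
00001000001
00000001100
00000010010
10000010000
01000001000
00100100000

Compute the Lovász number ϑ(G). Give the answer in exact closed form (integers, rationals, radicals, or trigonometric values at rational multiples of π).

N(ycgi) = {hkbi, sanz}, |N(ycgi)| = 2.
Vertex lyqm has 2 neighbors: ageg, pwyl.
N(hkbi) = {hqjd, ycgi}, |N(hkbi)| = 2.
Vertex pwyl has 2 neighbors: lyqm, hayd.
Regular of degree 2 on 11 vertices: a single 11-cycle (edge-transitive).
The 6 distinct eigenvalues: [2.0, 1.68251, 0.83083, -0.28463, -1.30972, -1.91899].
Lovász: ϑ = −11(-2*cos(pi/11))/(2+-(-1)*2*cos(pi/11)) = 11*cos(pi/11)/(cos(pi/11) + 1).
Numerically 5.38630291.
Lovász sandwich 5 ≤ 11*cos(pi/11)/(cos(pi/11) + 1) ≤ 6: both strict.

11*cos(pi/11)/(cos(pi/11) + 1)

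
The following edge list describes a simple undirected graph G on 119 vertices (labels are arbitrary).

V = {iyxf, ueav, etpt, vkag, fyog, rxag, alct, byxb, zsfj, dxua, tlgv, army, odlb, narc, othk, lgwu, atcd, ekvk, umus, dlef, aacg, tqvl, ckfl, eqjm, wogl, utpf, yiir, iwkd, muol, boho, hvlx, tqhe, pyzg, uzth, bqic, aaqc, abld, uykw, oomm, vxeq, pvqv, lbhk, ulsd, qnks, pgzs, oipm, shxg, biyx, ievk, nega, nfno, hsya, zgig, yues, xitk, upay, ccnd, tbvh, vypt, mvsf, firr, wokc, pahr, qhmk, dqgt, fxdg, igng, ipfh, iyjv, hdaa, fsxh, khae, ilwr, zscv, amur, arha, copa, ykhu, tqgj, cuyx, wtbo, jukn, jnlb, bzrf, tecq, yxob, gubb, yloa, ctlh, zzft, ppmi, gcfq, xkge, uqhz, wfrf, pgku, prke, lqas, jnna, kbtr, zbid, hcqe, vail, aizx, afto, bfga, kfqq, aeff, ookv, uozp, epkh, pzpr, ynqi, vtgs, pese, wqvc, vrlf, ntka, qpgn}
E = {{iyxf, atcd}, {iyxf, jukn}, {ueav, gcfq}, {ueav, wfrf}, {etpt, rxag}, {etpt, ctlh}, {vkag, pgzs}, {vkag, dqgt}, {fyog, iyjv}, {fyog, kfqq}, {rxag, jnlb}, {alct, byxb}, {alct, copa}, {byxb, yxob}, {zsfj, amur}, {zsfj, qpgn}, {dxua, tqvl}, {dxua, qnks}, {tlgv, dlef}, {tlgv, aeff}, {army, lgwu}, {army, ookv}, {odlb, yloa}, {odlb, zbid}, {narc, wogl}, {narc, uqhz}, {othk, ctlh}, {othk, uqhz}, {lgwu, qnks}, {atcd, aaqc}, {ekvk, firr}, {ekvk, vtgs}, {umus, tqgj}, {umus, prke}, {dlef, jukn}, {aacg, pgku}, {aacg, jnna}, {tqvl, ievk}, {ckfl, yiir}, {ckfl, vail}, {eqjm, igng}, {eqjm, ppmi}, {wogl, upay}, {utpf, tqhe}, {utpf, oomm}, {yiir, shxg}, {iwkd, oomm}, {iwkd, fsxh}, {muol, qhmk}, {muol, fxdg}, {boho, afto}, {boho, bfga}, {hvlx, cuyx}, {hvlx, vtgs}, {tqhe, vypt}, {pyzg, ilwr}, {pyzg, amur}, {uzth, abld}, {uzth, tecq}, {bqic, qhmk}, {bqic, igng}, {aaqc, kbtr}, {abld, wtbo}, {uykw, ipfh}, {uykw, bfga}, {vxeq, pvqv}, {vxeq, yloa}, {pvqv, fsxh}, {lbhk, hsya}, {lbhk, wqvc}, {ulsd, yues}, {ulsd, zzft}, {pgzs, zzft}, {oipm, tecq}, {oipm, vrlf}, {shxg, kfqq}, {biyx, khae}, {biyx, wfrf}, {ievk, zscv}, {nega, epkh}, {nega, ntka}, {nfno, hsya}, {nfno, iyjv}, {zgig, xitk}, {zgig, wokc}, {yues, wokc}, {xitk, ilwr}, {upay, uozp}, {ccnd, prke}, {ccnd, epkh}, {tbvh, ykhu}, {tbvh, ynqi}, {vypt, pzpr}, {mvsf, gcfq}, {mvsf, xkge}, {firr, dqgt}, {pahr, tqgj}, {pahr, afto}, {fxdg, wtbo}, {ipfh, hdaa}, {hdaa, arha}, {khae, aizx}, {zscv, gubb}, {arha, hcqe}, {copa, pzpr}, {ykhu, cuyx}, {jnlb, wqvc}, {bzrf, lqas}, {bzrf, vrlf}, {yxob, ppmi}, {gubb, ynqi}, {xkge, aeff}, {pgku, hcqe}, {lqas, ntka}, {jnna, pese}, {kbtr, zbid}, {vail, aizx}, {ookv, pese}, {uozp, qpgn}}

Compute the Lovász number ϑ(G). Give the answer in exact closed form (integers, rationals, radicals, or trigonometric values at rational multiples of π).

N(bqic) = {qhmk, igng}, |N(bqic)| = 2.
Vertex zzft has 2 neighbors: ulsd, pgzs.
N(utpf) = {tqhe, oomm}, |N(utpf)| = 2.
Vertex pyzg has 2 neighbors: ilwr, amur.
deg(v) = 2 for all v (|V|=119); connected 2-regular on 119 ⇒ C_{119}.
Distinct eigenvalues (to 6 d.p.): [2.0, 1.997213, 1.988859, 1.974962, 1.95556, 1.930708, 1.900475, 1.864944, 1.824216, 1.778403, 1.727634, 1.672049, 1.611804, 1.547067, 1.478018, 1.404849, 1.327765, 1.24698, 1.162719, 1.075218, 0.984719, 0.891477, 0.795749, 0.697804, 0.597914, 0.496357, 0.393417, 0.28938, 0.184537, 0.079179, -0.026399, -0.131904, -0.237041, -0.341517, -0.445042, -0.547326, -0.648085, -0.747037, -0.843907, -0.938425, -1.030328, -1.119358, -1.205269, -1.287821, -1.366783, -1.441936, -1.51307, -1.579986, -1.642499, -1.700434, -1.75363, -1.801938, -1.845223, -1.883366, -1.916259, -1.943812, -1.965946, -1.982601, -1.993731, -1.999303].
λ_max=2, λ_min=-2*cos(pi/119); ϑ = −119·λ_min/(λ_max−λ_min) = 119*cos(pi/119)/(cos(pi/119) + 1).
ϑ(G) ≈ 59.4896316.
Check 59 ≤ 119*cos(pi/119)/(cos(pi/119) + 1) ≤ 60: both strict.

119*cos(pi/119)/(cos(pi/119) + 1)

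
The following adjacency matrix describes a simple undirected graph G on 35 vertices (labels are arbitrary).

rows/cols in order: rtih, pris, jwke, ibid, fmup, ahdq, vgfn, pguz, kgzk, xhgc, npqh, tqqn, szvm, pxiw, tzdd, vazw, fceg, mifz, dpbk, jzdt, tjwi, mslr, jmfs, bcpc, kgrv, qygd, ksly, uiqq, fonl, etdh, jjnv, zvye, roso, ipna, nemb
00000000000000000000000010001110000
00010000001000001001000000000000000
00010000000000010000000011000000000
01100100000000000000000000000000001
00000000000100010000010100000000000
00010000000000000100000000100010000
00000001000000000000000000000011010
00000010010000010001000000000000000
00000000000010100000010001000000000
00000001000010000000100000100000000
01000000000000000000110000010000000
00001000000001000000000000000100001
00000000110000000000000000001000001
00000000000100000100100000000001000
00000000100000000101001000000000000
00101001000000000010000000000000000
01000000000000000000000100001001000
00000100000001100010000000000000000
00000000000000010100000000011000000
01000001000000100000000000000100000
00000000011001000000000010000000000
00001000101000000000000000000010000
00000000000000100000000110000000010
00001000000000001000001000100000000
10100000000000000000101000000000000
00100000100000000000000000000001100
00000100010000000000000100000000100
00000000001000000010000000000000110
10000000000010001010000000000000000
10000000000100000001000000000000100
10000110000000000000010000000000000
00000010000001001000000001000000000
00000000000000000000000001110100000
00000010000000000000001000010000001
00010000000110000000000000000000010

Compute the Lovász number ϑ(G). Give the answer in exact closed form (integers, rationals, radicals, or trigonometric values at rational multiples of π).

N(vgfn) = {pguz, jjnv, zvye, ipna}, |N(vgfn)| = 4.
N(ksly) = {ahdq, xhgc, bcpc, roso}, |N(ksly)| = 4.
N(roso) = {qygd, ksly, uiqq, etdh}, |N(roso)| = 4.
Vertex ahdq has 4 neighbors: ibid, mifz, ksly, jjnv.
G on 35 vertices is 4-regular; Kneser-type, 3-subsets of [7].
Distinct eigenvalues (to 5 d.p.): [4.0, 2.0, -1.0, -3.0].
With N=35: ϑ(G) = 35·(-1*(-3))/(4−(-3)) = 15.
Numerically 15.000000000.

15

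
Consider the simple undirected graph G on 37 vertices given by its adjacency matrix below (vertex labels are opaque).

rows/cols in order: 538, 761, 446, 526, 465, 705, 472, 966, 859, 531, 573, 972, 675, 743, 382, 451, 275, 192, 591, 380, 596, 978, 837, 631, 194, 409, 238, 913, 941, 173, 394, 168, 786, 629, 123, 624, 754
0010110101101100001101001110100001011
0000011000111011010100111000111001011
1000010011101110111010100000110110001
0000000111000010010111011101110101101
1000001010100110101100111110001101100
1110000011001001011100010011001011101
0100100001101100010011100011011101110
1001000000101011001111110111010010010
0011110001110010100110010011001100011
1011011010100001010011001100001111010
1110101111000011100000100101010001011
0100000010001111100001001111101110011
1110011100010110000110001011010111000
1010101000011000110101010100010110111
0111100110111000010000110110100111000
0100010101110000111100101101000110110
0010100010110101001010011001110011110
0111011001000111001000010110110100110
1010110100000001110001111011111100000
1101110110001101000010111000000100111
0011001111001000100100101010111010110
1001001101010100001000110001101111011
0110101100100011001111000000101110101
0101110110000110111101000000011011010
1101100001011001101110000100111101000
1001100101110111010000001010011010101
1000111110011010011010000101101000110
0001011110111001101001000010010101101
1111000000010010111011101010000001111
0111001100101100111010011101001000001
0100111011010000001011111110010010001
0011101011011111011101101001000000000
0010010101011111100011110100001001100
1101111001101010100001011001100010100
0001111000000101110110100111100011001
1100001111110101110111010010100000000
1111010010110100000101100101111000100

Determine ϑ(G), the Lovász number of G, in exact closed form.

Vertex 972 has 18 neighbors: 761, 859, 675, 743, 382, 451, 275, 978, 194, 409, 238, 913, 941, 394, 168, 786, 624, 754.
deg(194) = 18; N(194) = {538, 761, 526, 465, 531, 972, 675, 451, 275, 591, 380, 596, 409, 941, 173, 394, 168, 629}.
N(596) = {446, 526, 472, 966, 859, 531, 675, 275, 380, 837, 194, 238, 941, 173, 394, 786, 123, 624}, |N(596)| = 18.
Vertex 446 has 18 neighbors: 538, 705, 859, 531, 573, 675, 743, 382, 275, 192, 591, 596, 837, 941, 173, 168, 786, 754.
18-regular, N=37; SR(37,18,8,9) — a Paley graph.
Distinct eigenvalues (to 6 d.p.): [18.0, 2.541381, -3.541381].
Lovász (edge-transitive): ϑ = −37·(-sqrt(37)/2 - 1/2)/((18)−(-sqrt(37)/2 - 1/2)) = sqrt(37).
= 6.0827625… (decimal).

sqrt(37)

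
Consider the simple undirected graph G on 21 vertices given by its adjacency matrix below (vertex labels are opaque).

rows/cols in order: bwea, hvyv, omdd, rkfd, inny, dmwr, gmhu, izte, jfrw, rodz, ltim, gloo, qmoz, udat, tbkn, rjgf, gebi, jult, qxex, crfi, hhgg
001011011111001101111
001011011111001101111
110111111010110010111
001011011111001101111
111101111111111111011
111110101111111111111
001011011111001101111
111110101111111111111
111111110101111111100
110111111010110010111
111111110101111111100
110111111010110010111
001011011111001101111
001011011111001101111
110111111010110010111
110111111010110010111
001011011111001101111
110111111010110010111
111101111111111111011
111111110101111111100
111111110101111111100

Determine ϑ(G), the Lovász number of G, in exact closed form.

7

deg(dmwr) = 19; N(dmwr) = {bwea, hvyv, omdd, rkfd, inny, gmhu, jfrw, rodz, ltim, gloo, qmoz, udat, tbkn, rjgf, gebi, jult, qxex, crfi, hhgg}.
N(tbkn) = {bwea, hvyv, rkfd, inny, dmwr, gmhu, izte, jfrw, ltim, qmoz, udat, gebi, qxex, crfi, hhgg}, |N(tbkn)| = 15.
deg(qxex) = 19; N(qxex) = {bwea, hvyv, omdd, rkfd, dmwr, gmhu, izte, jfrw, rodz, ltim, gloo, qmoz, udat, tbkn, rjgf, gebi, jult, crfi, hhgg}.
Vertex gloo has 15 neighbors: bwea, hvyv, rkfd, inny, dmwr, gmhu, izte, jfrw, ltim, qmoz, udat, gebi, qxex, crfi, hhgg.
K_{7,6,4,2,2} (perfect); ϑ(G) = α(G) = max{7,6,4,2,2} = 7.
≈ 7.0000 (to 4 d.p.).
Lovász sandwich 7 ≤ 7 ≤ 7: collapsed.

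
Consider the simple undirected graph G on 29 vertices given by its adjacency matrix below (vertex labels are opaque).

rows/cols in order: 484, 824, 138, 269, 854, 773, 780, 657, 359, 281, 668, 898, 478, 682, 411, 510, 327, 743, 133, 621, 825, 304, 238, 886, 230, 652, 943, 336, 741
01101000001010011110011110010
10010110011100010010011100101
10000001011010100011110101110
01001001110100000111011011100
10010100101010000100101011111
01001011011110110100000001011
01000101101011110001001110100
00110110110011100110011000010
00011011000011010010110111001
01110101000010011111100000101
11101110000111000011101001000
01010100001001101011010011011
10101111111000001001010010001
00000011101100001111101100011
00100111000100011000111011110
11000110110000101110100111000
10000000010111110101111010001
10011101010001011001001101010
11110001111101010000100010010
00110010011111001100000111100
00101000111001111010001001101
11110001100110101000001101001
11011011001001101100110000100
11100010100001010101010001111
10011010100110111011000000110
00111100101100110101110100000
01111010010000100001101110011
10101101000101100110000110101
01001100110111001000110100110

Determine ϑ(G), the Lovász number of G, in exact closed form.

sqrt(29)

N(304) = {484, 824, 138, 269, 657, 359, 898, 478, 411, 327, 238, 886, 652, 741}, |N(304)| = 14.
deg(773) = 14; N(773) = {824, 854, 780, 657, 281, 668, 898, 478, 411, 510, 743, 652, 336, 741}.
Vertex 743 has 14 neighbors: 484, 269, 854, 773, 657, 281, 682, 510, 327, 621, 238, 886, 652, 336.
Vertex 138 has 14 neighbors: 484, 657, 281, 668, 478, 411, 133, 621, 825, 304, 886, 652, 943, 336.
Every vertex has degree 14 (N=29); strongly regular (29,14,6,7).
The 3 distinct eigenvalues: [14.0, 2.19258, -3.19258].
Lovász (edge-transitive): ϑ = −29·(-sqrt(29)/2 - 1/2)/((14)−(-sqrt(29)/2 - 1/2)) = sqrt(29).
= 5.38516481… (decimal).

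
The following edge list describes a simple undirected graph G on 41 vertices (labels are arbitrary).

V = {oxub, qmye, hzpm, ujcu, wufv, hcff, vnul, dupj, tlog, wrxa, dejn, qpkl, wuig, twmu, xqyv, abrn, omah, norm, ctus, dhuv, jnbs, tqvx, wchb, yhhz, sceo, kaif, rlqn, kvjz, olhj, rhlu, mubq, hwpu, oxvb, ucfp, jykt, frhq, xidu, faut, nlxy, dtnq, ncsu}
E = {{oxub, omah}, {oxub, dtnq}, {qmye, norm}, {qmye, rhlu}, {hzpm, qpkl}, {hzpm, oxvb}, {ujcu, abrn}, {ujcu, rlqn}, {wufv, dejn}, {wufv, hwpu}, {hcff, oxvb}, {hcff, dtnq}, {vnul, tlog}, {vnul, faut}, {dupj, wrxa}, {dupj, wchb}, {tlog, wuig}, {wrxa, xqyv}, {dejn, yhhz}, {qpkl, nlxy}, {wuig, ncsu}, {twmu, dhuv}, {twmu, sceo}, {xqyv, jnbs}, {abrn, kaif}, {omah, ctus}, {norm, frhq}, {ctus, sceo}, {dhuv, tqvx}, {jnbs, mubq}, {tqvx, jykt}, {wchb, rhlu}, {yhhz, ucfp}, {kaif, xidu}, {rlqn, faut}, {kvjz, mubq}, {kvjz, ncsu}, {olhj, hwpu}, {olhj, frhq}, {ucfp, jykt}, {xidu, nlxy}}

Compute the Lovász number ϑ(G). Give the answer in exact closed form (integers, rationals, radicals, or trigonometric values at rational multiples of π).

deg(mubq) = 2; N(mubq) = {jnbs, kvjz}.
Vertex ucfp has 2 neighbors: yhhz, jykt.
deg(wufv) = 2; N(wufv) = {dejn, hwpu}.
Vertex tlog has 2 neighbors: vnul, wuig.
41-vertex 2-regular graph: a single 41-cycle (edge-transitive).
The 21 distinct eigenvalues: [2.0, 1.97656, 1.90679, 1.79233, 1.63586, 1.44104, 1.21245, 0.95544, 0.67603, 0.38078, 0.07661, -0.22937, -0.52996, -0.81814, -1.08714, -1.33065, -1.54298, -1.71914, -1.855, -1.94739, -1.99413].
Lovász: ϑ = −41(-2*cos(pi/41))/(2+-(-1)*2*cos(pi/41)) = 41*cos(pi/41)/(cos(pi/41) + 1).
Numerically 20.469880.
20 ≤ 41*cos(pi/41)/(cos(pi/41) + 1) ≤ 21: both strict.

41*cos(pi/41)/(cos(pi/41) + 1)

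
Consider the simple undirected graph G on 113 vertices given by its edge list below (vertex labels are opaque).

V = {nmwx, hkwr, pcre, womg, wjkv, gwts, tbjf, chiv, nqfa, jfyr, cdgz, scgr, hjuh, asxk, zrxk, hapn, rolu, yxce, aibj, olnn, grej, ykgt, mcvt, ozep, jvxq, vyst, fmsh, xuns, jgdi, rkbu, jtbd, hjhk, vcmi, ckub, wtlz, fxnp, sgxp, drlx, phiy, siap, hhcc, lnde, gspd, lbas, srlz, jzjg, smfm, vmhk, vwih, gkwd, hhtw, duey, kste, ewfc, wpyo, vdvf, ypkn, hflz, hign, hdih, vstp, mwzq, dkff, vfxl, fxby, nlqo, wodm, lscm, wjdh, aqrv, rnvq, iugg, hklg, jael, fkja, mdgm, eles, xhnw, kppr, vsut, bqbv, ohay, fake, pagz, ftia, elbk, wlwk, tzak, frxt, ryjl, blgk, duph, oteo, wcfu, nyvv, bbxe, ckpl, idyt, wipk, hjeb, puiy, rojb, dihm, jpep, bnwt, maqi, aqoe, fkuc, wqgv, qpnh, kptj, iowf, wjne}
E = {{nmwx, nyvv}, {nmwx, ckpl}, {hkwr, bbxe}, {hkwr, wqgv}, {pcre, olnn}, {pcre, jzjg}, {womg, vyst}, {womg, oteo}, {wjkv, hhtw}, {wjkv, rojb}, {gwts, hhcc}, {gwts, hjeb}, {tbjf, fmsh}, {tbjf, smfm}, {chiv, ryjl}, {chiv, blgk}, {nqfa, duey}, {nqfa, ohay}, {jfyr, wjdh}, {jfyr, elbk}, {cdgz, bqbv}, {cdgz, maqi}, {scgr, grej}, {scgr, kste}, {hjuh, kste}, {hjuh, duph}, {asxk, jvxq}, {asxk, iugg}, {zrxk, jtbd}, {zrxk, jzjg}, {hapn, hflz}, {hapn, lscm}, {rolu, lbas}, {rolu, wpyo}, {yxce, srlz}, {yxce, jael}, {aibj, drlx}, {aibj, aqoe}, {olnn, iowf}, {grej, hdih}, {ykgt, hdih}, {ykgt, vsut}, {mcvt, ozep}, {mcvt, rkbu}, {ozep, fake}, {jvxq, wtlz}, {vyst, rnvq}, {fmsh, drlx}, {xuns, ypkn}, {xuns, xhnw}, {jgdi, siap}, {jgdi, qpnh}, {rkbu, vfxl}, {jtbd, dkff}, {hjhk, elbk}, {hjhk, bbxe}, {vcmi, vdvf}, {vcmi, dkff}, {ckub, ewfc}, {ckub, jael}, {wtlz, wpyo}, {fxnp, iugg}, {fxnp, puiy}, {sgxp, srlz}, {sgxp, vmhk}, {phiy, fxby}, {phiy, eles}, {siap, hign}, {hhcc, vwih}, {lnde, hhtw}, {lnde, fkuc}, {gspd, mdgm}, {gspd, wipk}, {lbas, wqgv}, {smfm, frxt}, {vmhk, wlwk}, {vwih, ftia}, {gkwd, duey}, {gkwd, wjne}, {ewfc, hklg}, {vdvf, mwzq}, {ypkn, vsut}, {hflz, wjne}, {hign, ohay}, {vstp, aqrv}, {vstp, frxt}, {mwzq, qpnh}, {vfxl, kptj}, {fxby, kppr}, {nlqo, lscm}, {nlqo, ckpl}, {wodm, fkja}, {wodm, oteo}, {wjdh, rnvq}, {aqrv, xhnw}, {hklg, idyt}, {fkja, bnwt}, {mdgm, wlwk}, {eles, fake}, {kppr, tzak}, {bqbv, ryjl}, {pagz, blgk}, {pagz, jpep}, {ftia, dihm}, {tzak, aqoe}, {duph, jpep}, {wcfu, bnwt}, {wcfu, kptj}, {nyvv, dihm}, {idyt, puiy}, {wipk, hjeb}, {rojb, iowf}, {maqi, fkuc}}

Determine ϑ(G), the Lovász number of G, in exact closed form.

113*cos(pi/113)/(cos(pi/113) + 1)

deg(rkbu) = 2; N(rkbu) = {mcvt, vfxl}.
N(bnwt) = {fkja, wcfu}, |N(bnwt)| = 2.
Vertex gwts has 2 neighbors: hhcc, hjeb.
N(grej) = {scgr, hdih}, |N(grej)| = 2.
G on 113 vertices is 2-regular; a single 113-cycle (edge-transitive).
A has 57 distinct eigenvalues ≈ [2.0, 1.99691, 1.98765, 1.97224, 1.95074, 1.9232, 1.88973, 1.85041, 1.80537, 1.75475, 1.69871, 1.63742, 1.57106, 1.49985, 1.42401, 1.34376, 1.25936, 1.17107, 1.07915, 0.98391, 0.88562, 0.78459, 0.68114, 0.57558, 0.46824, 0.35946, 0.24956, 0.1389, 0.0278, -0.08338, -0.1943, -0.30463, -0.41401, -0.52211, -0.6286, -0.73315, -0.83543, -0.93512, -1.03193, -1.12555, -1.21568, -1.30206, -1.38442, -1.4625, -1.53605, -1.60486, -1.66871, -1.7274, -1.78075, -1.8286, -1.87079, -1.9072, -1.93772, -1.96225, -1.98071, -1.99305, -1.99923].
Lovász: ϑ = −113(-2*cos(pi/113))/(2+-(-1)*2*cos(pi/113)) = 113*cos(pi/113)/(cos(pi/113) + 1).
Numerically 56.489080889.
Sandwich: α(G)=56 ≤ ϑ(G)=113*cos(pi/113)/(cos(pi/113) + 1) ≤ χ(Ḡ)=57 (both strict).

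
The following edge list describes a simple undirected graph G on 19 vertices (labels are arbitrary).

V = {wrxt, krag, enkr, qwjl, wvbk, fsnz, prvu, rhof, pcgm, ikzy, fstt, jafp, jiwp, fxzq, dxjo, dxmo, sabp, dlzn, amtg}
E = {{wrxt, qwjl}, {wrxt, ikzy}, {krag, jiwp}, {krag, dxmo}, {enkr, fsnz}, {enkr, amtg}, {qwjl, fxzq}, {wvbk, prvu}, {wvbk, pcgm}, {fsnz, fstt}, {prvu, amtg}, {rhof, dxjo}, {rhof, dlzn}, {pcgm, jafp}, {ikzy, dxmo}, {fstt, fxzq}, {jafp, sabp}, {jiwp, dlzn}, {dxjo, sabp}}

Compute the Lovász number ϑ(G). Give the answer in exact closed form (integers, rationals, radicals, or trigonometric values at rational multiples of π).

19*cos(pi/19)/(cos(pi/19) + 1)

N(fxzq) = {qwjl, fstt}, |N(fxzq)| = 2.
N(rhof) = {dxjo, dlzn}, |N(rhof)| = 2.
Vertex enkr has 2 neighbors: fsnz, amtg.
Vertex fsnz has 2 neighbors: enkr, fstt.
Every vertex has degree 2 (N=19); this is C_{19}, the 19-cycle.
A has 10 distinct eigenvalues ≈ [2.0, 1.891634, 1.578281, 1.093896, 0.490971, -0.165159, -0.803391, -1.354563, -1.758948, -1.972723].
λ_max=2, λ_min=-2*cos(pi/19); ϑ = −19·λ_min/(λ_max−λ_min) = 19*cos(pi/19)/(cos(pi/19) + 1).
≈ 9.43477137 (to 8 d.p.).
Sandwich: α(G)=9 ≤ ϑ(G)=19*cos(pi/19)/(cos(pi/19) + 1) ≤ χ(Ḡ)=10 (both strict).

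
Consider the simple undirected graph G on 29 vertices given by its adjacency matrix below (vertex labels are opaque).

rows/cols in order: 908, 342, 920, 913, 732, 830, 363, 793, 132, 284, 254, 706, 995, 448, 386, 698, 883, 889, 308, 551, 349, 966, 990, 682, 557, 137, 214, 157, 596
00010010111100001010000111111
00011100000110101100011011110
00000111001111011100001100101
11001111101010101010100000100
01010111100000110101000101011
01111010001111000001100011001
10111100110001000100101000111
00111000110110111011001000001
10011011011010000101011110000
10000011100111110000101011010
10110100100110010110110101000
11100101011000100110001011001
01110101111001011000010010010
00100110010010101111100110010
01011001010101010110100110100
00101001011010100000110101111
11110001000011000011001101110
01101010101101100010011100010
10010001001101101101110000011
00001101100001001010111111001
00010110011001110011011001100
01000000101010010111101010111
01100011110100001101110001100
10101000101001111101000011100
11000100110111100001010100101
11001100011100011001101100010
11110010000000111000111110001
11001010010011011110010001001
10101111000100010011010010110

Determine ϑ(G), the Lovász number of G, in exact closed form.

N(990) = {342, 920, 363, 793, 132, 284, 706, 883, 889, 551, 349, 966, 137, 214}, |N(990)| = 14.
deg(214) = 14; N(214) = {908, 342, 920, 913, 363, 386, 698, 883, 349, 966, 990, 682, 557, 596}.
Vertex 908 has 14 neighbors: 913, 363, 132, 284, 254, 706, 883, 308, 682, 557, 137, 214, 157, 596.
deg(596) = 14; N(596) = {908, 920, 732, 830, 363, 793, 706, 698, 308, 551, 966, 557, 214, 157}.
deg(v) = 14 for all v (|V|=29); strongly regular (29,14,6,7).
Distinct eigenvalues (to 4 d.p.): [14.0, 2.1926, -3.1926].
λ_max=14, λ_min=-sqrt(29)/2 - 1/2; ϑ = −29·λ_min/(λ_max−λ_min) = sqrt(29).
ϑ(G) ≈ 5.3852.

sqrt(29)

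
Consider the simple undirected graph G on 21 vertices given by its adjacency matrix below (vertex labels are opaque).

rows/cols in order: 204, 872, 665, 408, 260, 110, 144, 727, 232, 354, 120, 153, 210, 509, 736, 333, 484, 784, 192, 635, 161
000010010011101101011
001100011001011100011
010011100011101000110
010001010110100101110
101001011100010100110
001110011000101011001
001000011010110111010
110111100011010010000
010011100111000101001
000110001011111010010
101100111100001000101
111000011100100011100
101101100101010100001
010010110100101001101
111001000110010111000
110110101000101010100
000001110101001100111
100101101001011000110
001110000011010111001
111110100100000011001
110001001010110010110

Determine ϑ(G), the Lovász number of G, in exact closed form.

Vertex 872 has 10 neighbors: 665, 408, 727, 232, 153, 509, 736, 333, 635, 161.
Vertex 736 has 10 neighbors: 204, 872, 665, 110, 354, 120, 509, 333, 484, 784.
N(144) = {665, 727, 232, 120, 210, 509, 333, 484, 784, 635}, |N(144)| = 10.
deg(210) = 10; N(210) = {204, 665, 408, 110, 144, 354, 153, 509, 333, 161}.
10-regular, N=21; this is K(7,2), the Kneser graph.
The 3 distinct eigenvalues: [10.0, 1.0, -4.0].
ϑ = −N·λ_min/(λ_max−λ_min) = −21·(-4)/(10−(-4)) = 6.
Numerically 6.000000.

6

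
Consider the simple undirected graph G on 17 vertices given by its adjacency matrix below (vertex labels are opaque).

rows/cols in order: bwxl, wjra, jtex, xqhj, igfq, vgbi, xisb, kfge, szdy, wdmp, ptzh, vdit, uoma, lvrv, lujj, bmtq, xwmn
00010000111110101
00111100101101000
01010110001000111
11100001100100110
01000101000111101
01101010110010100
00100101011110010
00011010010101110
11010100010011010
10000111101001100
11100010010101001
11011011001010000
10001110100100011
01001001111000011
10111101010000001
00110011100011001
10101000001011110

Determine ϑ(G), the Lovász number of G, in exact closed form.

sqrt(17)

Vertex vgbi has 8 neighbors: wjra, jtex, igfq, xisb, szdy, wdmp, uoma, lujj.
N(wjra) = {jtex, xqhj, igfq, vgbi, szdy, ptzh, vdit, lvrv}, |N(wjra)| = 8.
N(vdit) = {bwxl, wjra, xqhj, igfq, xisb, kfge, ptzh, uoma}, |N(vdit)| = 8.
Vertex xwmn has 8 neighbors: bwxl, jtex, igfq, ptzh, uoma, lvrv, lujj, bmtq.
Regular of degree 8 on 17 vertices: SR(17,8,3,4) — a Paley graph.
A has 3 distinct eigenvalues ≈ [8.0, 1.56155, -2.56155].
λ_max=8, λ_min=-sqrt(17)/2 - 1/2; ϑ = −17·λ_min/(λ_max−λ_min) = sqrt(17).
ϑ(G) ≈ 4.1231.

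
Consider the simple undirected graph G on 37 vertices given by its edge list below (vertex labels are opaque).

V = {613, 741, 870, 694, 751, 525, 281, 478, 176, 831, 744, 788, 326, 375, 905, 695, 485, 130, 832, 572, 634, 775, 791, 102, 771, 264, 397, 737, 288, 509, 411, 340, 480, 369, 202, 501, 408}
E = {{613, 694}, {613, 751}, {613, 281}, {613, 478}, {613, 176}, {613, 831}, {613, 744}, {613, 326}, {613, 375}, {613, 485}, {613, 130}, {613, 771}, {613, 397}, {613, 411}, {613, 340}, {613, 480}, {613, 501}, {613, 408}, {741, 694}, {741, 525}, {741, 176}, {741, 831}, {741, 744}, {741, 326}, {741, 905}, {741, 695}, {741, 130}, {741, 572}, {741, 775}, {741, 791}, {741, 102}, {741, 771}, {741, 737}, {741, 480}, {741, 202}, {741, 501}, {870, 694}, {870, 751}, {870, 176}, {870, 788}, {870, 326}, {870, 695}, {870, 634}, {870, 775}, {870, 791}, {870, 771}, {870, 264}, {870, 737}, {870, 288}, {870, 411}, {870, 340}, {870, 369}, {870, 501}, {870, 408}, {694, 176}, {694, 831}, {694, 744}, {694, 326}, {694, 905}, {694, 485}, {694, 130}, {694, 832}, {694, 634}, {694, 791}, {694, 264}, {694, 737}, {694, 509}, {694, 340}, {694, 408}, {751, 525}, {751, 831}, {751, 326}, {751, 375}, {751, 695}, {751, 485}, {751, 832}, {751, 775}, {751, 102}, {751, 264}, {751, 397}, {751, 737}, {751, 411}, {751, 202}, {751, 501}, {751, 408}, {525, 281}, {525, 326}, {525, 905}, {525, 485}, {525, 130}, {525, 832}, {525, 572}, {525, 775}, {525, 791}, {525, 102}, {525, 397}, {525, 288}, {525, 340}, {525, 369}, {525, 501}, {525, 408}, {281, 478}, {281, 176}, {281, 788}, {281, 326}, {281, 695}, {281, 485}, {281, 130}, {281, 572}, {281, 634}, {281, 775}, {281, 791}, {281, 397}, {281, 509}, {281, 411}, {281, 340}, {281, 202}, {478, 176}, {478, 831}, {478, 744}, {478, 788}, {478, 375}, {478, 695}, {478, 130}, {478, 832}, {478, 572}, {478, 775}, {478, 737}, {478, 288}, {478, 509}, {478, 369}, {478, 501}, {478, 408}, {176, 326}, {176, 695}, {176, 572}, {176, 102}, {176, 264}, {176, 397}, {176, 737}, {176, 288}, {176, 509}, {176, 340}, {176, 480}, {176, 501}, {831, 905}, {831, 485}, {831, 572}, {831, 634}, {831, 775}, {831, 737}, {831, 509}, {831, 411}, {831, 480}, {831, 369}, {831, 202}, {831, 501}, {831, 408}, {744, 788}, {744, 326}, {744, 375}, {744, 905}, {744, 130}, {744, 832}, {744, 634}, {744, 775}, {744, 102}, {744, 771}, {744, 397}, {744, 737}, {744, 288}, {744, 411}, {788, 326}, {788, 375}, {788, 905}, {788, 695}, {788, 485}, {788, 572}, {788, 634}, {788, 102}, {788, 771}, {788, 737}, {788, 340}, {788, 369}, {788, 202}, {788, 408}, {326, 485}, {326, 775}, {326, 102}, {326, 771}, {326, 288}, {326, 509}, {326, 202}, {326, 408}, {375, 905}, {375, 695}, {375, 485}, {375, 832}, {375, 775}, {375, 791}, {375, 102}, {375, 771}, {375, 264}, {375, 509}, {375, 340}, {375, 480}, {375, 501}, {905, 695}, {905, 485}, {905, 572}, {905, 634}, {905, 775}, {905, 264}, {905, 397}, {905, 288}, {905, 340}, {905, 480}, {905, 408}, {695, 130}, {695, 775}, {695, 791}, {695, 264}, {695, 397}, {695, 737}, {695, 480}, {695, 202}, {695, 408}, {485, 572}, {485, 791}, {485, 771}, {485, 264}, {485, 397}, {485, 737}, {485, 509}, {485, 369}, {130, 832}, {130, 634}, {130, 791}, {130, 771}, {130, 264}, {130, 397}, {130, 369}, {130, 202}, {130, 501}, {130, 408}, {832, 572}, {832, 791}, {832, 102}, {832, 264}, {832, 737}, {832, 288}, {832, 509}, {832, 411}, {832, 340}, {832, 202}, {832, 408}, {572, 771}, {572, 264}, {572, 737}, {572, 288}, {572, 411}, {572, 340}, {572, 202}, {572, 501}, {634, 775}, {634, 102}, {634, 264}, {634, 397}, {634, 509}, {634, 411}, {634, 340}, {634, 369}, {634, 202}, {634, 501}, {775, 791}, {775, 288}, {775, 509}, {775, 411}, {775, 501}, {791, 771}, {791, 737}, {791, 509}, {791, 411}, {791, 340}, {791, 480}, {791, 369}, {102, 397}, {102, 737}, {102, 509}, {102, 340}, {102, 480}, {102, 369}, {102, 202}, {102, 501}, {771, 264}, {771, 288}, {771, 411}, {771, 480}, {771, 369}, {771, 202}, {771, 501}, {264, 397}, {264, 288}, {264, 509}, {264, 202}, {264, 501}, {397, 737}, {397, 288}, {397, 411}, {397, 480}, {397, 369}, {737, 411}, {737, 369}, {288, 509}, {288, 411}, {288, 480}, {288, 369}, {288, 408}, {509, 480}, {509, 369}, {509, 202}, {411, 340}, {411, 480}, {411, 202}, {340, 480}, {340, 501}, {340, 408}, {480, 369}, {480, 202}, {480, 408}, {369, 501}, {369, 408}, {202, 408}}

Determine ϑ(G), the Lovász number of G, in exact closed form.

sqrt(37)

N(791) = {741, 870, 694, 525, 281, 375, 695, 485, 130, 832, 775, 771, 737, 509, 411, 340, 480, 369}, |N(791)| = 18.
deg(176) = 18; N(176) = {613, 741, 870, 694, 281, 478, 326, 695, 572, 102, 264, 397, 737, 288, 509, 340, 480, 501}.
deg(695) = 18; N(695) = {741, 870, 751, 281, 478, 176, 788, 375, 905, 130, 775, 791, 264, 397, 737, 480, 202, 408}.
deg(102) = 18; N(102) = {741, 751, 525, 176, 744, 788, 326, 375, 832, 634, 397, 737, 509, 340, 480, 369, 202, 501}.
G on 37 vertices is 18-regular; Paley(37): SR with (k,λ,μ)=(18,8,9).
A has 3 distinct eigenvalues ≈ [18.0, 2.541381, -3.541381].
Lovász: ϑ = −37(-sqrt(37)/2 - 1/2)/(18+-(-sqrt(37)/2 - 1/2)) = sqrt(37).
= 6.08276… (decimal).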